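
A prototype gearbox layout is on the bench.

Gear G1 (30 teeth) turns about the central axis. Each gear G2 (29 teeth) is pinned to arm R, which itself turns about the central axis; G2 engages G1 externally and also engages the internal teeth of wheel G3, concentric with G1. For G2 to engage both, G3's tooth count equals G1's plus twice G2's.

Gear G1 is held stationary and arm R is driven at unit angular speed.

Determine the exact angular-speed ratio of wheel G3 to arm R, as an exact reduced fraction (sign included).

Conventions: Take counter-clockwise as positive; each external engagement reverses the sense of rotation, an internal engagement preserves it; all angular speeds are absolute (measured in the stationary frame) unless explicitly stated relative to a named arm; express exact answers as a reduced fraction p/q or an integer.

59/44

planetary set (30T centre, 29T on arm, 88T internal) — Willis relation
ring teeth: 30 + 2·29 = 88
30(ω_sun−ω_arm) = −88(ω_ring−ω_arm),  ω_sun = 0, ω_arm = 1
ω_ring = 1 − (30/88)(0−1) = 59/44
ω_out/ω_in = 59/44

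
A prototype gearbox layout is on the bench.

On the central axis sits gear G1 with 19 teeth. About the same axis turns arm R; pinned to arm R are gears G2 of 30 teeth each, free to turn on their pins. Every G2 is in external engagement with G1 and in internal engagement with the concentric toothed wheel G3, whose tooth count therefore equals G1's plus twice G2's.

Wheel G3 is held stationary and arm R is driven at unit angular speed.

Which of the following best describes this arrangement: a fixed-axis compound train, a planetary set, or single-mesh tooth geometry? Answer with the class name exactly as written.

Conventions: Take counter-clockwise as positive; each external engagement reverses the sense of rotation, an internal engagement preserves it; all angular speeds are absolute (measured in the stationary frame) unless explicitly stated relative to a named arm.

planetary set

recognized (axles ride arm R): planetary set, 19/30/79 teeth
classification: planetary set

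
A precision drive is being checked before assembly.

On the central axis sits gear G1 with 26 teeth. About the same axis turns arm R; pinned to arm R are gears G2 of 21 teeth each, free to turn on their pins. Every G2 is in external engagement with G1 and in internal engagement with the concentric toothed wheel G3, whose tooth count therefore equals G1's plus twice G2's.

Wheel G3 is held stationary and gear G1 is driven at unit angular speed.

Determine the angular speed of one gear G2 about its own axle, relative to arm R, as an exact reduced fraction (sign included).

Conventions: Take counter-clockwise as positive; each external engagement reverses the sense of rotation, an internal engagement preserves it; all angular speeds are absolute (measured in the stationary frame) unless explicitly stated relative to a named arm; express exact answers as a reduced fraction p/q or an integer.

class = planetary set [G3 = 26+2·21 = 68; Willis about the carrier]
ring teeth: 26 + 2·21 = 68
26(ω_sun−ω_arm) = −68(ω_ring−ω_arm),  ω_ring = 0, ω_sun = 1
26(1−ω_arm) = −68(0−ω_arm)  ⇒  94·ω_arm = 26  ⇒  ω_arm = 13/47
sun–planet mesh: 26·(1−13/47) = −21·(ω_p−ω_arm)  ⇒  ω_p−ω_arm = -884/987
exact speed ratio = -884/987

-884/987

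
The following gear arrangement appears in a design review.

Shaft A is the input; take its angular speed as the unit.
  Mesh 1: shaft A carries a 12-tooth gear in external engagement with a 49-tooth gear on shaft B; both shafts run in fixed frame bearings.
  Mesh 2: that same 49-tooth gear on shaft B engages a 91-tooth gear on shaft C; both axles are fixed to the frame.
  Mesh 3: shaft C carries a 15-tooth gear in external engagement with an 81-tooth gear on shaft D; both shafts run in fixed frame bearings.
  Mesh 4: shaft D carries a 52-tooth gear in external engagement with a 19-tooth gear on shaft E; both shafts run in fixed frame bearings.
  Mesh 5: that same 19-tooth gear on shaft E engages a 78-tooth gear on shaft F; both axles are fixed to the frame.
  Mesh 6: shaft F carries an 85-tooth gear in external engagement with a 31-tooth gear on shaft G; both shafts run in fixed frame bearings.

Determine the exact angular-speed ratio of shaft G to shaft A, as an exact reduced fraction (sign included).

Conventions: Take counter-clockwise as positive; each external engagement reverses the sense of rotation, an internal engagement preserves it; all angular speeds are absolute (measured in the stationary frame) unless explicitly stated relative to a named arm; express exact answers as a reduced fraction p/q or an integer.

3400/76167

class = fixed-axis compound train [6 meshes; 6 ratios multiply, 6 sense flips]
mesh 1 [12T→49T]: running ratio 12/49, sense −
mesh 2 [49T→91T]: running ratio 12/91, sense +
mesh 3 [15T→81T]: running ratio 20/819, sense −
mesh 4 [52T→19T]: running ratio 80/1197, sense +
mesh 5 [19T→78T]: running ratio 40/2457, sense −
mesh 6 [85T→31T]: running ratio 3400/76167, sense +
ω_out/ω_in = 3400/76167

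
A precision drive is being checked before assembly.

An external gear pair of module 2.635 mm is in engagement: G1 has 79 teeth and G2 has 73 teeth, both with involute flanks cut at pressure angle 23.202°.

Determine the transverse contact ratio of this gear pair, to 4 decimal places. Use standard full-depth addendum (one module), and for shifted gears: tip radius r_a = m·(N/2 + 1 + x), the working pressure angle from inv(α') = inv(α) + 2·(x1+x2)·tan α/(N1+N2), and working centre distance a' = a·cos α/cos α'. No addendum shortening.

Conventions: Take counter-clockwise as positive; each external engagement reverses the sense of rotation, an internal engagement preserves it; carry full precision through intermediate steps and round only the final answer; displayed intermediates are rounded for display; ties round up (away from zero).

topology: single-mesh involute geometry — m = 2.635, 79T/73T pair
base radii: r_b1 = 95.664473, r_b2 = 88.398816
tip radii: r_a1 = 106.717500, r_a2 = 98.812500
no profile shift: α' = α, a' = a
action lengths: √(r_a1²−r_b1²) = 47.296231, √(r_a2²−r_b2²) = 44.153815
base pitch p_b = π·m·cos α = 7.608577
CR = (47.296231 + 44.153815 − 200.260000·sin 23.20200°)/7.608577 = 1.649824
contact ratio ≈ 1.6498

1.6498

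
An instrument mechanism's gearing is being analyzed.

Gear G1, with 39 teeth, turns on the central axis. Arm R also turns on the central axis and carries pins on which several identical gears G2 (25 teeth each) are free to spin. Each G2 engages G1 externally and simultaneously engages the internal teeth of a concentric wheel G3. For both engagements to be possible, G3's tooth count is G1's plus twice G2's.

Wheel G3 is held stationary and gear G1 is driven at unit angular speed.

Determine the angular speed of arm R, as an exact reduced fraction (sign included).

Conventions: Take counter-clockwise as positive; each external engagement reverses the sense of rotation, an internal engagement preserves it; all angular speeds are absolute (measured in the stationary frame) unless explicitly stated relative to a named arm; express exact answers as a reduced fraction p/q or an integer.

planetary set (39T centre, 25T on arm, 89T internal) — Willis relation
ring teeth: 39 + 2·25 = 89
39(ω_sun−ω_arm) = −89(ω_ring−ω_arm),  ω_ring = 0, ω_sun = 1
39(1−ω_arm) = −89(0−ω_arm)  ⇒  128·ω_arm = 39  ⇒  ω_arm = 39/128
exact speed ratio = 39/128

39/128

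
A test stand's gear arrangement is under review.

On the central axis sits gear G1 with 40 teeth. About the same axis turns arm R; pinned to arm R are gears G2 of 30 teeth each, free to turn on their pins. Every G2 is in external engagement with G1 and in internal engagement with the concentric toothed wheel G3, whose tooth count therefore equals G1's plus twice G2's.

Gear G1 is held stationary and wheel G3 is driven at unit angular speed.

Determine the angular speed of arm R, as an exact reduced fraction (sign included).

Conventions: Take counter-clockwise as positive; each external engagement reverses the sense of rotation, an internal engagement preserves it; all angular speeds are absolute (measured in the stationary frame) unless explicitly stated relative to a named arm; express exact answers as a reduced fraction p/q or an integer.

5/7

class = planetary set [G3 = 40+2·30 = 100; Willis about the carrier]
ring teeth: 40 + 2·30 = 100
40(ω_sun−ω_arm) = −100(ω_ring−ω_arm),  ω_sun = 0, ω_ring = 1
40(0−ω_arm) = −100(1−ω_arm)  ⇒  140·ω_arm = 100  ⇒  ω_arm = 5/7
exact speed ratio = 5/7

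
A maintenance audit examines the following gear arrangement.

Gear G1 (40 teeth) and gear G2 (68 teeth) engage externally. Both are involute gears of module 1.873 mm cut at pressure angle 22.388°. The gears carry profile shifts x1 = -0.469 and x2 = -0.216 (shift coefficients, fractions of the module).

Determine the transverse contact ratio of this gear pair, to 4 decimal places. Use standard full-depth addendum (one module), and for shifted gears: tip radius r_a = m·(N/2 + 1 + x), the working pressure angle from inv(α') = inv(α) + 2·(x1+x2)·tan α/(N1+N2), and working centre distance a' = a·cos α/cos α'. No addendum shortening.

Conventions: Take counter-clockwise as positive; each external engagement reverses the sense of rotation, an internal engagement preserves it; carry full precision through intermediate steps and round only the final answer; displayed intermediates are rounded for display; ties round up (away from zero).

recognized (one external pair, fixed centres): single-mesh tooth geometry, m = 1.873, N1 = 40, N2 = 68
base radii: r_b1 = 34.636483, r_b2 = 58.882022
tip radii: r_a1 = 38.454563, r_a2 = 65.150432
inv(α') = inv(22.388°) + 2·(-0.469-0.216)·tan α/(40+68) = 0.01595560  ⇒  α' = 20.44385°
a' = a·cos α / cos α' = 101.1420·cos 22.388°/cos 20.44385° = 99.804710
action lengths: √(r_a1²−r_b1²) = 16.705312, √(r_a2²−r_b2²) = 27.883441
base pitch p_b = π·m·cos α = 5.440686
CR = (16.705312 + 27.883441 − 99.804710·sin 20.44385°)/5.440686 = 1.788017
contact ratio ≈ 1.7880

1.7880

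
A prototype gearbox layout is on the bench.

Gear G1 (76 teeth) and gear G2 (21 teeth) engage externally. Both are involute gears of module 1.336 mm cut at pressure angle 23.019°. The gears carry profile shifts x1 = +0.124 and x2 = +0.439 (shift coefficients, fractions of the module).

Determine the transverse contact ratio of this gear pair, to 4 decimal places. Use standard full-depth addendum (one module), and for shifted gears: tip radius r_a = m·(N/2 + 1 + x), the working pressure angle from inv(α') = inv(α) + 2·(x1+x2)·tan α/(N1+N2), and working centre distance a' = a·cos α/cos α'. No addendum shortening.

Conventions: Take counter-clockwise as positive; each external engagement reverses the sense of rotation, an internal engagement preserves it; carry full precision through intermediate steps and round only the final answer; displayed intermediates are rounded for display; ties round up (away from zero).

1.4608

recognized (one external pair, fixed centres): single-mesh tooth geometry, m = 1.336, N1 = 76, N2 = 21
base radii: r_b1 = 46.725610, r_b2 = 12.911024
tip radii: r_a1 = 52.269664, r_a2 = 15.950504
inv(α') = inv(23.019°) + 2·(+0.124+0.439)·tan α/(76+21) = 0.02804085  ⇒  α' = 24.47798°
a' = a·cos α / cos α' = 64.7960·cos 23.019°/cos 24.47798° = 65.526079
action lengths: √(r_a1²−r_b1²) = 23.427231, √(r_a2²−r_b2²) = 9.366111
base pitch p_b = π·m·cos α = 3.862969
CR = (23.427231 + 9.366111 − 65.526079·sin 24.47798°)/3.862969 = 1.460804
contact ratio ≈ 1.4608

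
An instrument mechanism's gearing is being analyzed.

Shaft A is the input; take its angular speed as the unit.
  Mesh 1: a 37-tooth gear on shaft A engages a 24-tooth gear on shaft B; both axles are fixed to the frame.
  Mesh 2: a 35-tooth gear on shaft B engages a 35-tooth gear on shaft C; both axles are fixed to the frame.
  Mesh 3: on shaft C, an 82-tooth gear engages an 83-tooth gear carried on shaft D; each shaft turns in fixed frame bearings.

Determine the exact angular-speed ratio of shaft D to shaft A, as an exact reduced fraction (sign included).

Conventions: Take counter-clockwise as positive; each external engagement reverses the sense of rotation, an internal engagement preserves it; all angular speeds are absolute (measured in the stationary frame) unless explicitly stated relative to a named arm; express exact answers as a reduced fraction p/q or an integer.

class = fixed-axis compound train [3 meshes; 3 ratios multiply, 3 sense flips]
mesh 1 [37T→24T]: running ratio 37/24, sense −
mesh 2 [35T→35T]: running ratio 37/24, sense +
mesh 3 [82T→83T]: running ratio 1517/996, sense −
ω_out/ω_in = -1517/996

-1517/996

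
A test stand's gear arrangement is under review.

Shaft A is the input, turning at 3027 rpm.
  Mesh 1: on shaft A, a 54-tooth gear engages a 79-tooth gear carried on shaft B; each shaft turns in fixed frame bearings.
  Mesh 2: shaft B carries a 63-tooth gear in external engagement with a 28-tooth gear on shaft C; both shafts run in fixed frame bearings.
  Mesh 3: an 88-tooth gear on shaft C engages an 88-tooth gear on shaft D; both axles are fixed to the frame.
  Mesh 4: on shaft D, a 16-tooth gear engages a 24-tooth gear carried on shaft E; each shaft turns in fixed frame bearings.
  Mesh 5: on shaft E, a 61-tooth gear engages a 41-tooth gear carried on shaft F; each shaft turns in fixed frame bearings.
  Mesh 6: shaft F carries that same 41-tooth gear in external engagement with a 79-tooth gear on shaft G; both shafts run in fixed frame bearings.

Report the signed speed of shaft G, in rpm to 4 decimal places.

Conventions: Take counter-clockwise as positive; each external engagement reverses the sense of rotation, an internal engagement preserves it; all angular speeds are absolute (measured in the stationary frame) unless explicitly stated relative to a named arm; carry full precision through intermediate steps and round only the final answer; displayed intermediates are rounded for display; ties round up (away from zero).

+2396.4760 rpm

topology: fixed-axis compound train — 6 meshes, A→G
mesh 1 [54T→79T]: ω = 3027.0000×54/79 = 2069.0886 rpm, sense flips to −
mesh 2 [63T→28T]: ω = 2069.0886×63/28 = 4655.4494 rpm, sense flips to +
mesh 3 [88T→88T]: ω = 4655.4494×88/88 = 4655.4494 rpm, sense flips to −
mesh 4 [16T→24T]: ω = 4655.4494×16/24 = 3103.6329 rpm, sense flips to +
mesh 5 [61T→41T]: ω = 3103.6329×61/41 = 4617.6002 rpm, sense flips to −
mesh 6 [41T→79T]: ω = 4617.6002×41/79 = 2396.4760 rpm, sense flips to +
signed output speed = +2396.4760 rpm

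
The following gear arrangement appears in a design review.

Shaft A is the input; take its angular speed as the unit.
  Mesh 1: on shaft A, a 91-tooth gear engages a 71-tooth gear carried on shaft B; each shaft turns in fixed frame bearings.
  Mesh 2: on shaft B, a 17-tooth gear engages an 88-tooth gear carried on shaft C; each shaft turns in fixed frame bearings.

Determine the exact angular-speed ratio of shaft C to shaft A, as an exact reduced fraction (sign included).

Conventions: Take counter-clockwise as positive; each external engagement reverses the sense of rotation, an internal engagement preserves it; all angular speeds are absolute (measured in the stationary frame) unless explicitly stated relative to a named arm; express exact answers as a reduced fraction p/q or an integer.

class = fixed-axis compound train [2 meshes; 2 ratios multiply, 2 sense flips]
mesh 1 [91T→71T]: running ratio 91/71, sense −
mesh 2 [17T→88T]: running ratio 1547/6248, sense +
ω_out/ω_in = 1547/6248

1547/6248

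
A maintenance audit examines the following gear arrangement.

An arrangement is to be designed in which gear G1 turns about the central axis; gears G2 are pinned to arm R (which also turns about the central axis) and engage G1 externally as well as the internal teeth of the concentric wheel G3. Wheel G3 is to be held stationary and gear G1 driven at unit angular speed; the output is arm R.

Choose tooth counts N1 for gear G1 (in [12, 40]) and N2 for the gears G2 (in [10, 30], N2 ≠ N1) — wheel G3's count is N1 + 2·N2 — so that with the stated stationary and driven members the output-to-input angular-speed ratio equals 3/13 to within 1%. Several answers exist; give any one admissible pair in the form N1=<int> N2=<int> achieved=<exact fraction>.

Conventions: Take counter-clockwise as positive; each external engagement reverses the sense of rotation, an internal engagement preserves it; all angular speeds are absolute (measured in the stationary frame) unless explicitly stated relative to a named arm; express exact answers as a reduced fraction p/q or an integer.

topology: planetary set — design target 3/13, arm = carrier (Willis)
Willis with ω_ring = 0: ω_arm/ω_sun = N1/(N1+N3); set equal to 3/13  ⇒  N3/N1 = 1/(3/13) − 1 = 10/3
N3 = N1 + 2·N2  ⇒  N2/N1 = (N3/N1 − 1)/2 = (10/3 − 1)/2 = 7/6
smallest multiple with N1 ≥ 12 and N2 ≥ 10: k = 2  ⇒  N1 = 2·6 = 12, N2 = 2·7 = 14 (N1 ≤ 40, N2 ≤ 30, N2 ≠ N1 ✓), N3 = 12 + 2·14 = 40
check: N1/(N1+N3) with N1 = 12, N3 = 40 gives 3/13; |achieved − target| = 0 ≤ 3/1300 ✓

N1=12 N2=14 achieved=3/13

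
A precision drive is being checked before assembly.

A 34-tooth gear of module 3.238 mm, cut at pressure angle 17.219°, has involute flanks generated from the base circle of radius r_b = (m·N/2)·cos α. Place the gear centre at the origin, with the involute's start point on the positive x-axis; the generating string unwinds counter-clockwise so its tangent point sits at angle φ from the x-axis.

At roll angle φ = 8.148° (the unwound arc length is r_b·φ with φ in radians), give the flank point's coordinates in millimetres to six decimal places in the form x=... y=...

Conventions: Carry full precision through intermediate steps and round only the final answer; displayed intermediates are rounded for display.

x=53.107832 y=0.050303

recognized (one wheel, involute flank): single-mesh tooth geometry, m = 3.238, N = 34
pitch radius r_p = m·N/2 = 3.238·34/2 = 55.046000
base radius r_b = r_p·cos α = 55.046000·cos 17.219° = 52.578852
roll angle φ = 8.148° = 0.14220943 rad
x = r_b·(cos φ + φ·sin φ) = 53.107832
y = r_b·(sin φ − φ·cos φ) = 0.050303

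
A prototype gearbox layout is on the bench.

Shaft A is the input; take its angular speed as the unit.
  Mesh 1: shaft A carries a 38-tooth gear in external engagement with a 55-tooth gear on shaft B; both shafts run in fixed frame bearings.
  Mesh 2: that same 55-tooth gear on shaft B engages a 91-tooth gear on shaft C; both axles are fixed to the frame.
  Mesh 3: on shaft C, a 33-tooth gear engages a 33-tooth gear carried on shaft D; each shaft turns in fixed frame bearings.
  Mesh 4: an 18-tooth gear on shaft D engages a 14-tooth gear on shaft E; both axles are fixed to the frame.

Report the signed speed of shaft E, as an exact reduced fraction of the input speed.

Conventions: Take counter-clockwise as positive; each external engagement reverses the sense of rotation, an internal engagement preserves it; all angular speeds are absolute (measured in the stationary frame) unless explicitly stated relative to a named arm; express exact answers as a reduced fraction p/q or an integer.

4-mesh fixed-axis compound train (all bearings frame-fixed)
mesh 1 [38T→55T]: |ω|/ω_in = 1×38/55 = 38/55, sense flips to −
mesh 2 [55T→91T]: |ω|/ω_in = (38/55)×55/91 = 38/91, sense flips to +
mesh 3 [33T→33T]: |ω|/ω_in = (38/91)×33/33 = 38/91, sense flips to −
mesh 4 [18T→14T]: |ω|/ω_in = (38/91)×18/14 = 342/637, sense flips to +
signed output speed (× input speed) = 342/637

342/637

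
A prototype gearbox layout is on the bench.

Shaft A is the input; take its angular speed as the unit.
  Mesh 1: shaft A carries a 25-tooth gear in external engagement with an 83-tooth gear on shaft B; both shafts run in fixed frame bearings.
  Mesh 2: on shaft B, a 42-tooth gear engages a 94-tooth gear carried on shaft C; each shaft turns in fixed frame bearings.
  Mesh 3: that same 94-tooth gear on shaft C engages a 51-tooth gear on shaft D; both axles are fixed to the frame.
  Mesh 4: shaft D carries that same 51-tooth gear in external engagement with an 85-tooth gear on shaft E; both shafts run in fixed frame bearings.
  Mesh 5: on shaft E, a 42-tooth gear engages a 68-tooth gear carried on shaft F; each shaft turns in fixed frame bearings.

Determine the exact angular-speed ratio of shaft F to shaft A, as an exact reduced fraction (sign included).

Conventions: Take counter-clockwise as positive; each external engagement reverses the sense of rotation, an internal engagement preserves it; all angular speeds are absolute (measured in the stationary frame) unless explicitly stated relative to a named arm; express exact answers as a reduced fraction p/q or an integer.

-2205/23987

class = fixed-axis compound train [5 meshes; 5 ratios multiply, 5 sense flips]
mesh 1 [25T→83T]: running ratio 25/83, sense −
mesh 2 [42T→94T]: running ratio 525/3901, sense +
mesh 3 [94T→51T]: running ratio 350/1411, sense −
mesh 4 [51T→85T]: running ratio 210/1411, sense +
mesh 5 [42T→68T]: running ratio 2205/23987, sense −
ω_out/ω_in = -2205/23987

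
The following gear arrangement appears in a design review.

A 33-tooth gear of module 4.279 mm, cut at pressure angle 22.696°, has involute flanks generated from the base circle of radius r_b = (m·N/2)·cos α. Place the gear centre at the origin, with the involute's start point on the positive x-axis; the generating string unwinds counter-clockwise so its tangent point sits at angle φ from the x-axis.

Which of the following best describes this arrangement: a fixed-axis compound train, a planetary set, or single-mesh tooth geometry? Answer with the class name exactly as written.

recognized (one wheel, involute flank): single-mesh tooth geometry, m = 4.279, N = 33
classification: single-mesh tooth geometry

single-mesh tooth geometry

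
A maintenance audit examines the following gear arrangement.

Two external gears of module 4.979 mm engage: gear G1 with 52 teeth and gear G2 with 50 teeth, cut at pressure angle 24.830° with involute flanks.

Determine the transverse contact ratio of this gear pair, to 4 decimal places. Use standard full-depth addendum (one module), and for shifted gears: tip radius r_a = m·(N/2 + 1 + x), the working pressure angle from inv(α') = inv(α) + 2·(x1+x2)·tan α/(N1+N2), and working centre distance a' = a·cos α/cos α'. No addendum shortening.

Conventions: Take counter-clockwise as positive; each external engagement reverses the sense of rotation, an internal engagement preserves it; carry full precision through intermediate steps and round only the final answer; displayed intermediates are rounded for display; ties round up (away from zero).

1.5444

recognized (one external pair, fixed centres): single-mesh tooth geometry, m = 4.979, N1 = 52, N2 = 50
base radii: r_b1 = 117.486978, r_b2 = 112.968248
tip radii: r_a1 = 134.433000, r_a2 = 129.454000
no profile shift: α' = α, a' = a
action lengths: √(r_a1²−r_b1²) = 65.337902, √(r_a2²−r_b2²) = 63.217980
base pitch p_b = π·m·cos α = 14.196009
CR = (65.337902 + 63.217980 − 253.929000·sin 24.83000°)/14.196009 = 1.544389
contact ratio ≈ 1.5444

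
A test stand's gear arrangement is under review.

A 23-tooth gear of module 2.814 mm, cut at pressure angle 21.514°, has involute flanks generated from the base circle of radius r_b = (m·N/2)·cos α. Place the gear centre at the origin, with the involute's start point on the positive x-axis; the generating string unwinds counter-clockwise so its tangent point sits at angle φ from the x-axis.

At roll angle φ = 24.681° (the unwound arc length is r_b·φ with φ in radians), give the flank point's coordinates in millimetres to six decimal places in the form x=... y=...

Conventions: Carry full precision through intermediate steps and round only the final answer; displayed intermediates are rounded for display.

topology: single-mesh involute geometry — m = 2.814, N = 23
pitch radius r_p = m·N/2 = 2.814·23/2 = 32.361000
base radius r_b = r_p·cos α = 32.361000·cos 21.514° = 30.106344
roll angle φ = 24.681° = 0.43076471 rad
x = r_b·(cos φ + φ·sin φ) = 32.771336
y = r_b·(sin φ − φ·cos φ) = 0.787367

x=32.771336 y=0.787367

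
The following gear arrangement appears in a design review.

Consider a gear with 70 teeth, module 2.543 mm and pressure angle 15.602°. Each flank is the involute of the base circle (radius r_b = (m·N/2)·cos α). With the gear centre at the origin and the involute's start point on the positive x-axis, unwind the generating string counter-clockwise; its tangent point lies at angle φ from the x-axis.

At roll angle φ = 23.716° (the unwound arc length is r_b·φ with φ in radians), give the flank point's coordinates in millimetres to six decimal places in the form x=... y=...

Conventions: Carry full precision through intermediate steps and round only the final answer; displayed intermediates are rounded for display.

single-mesh involute tooth geometry (70T wheel at module 2.543)
pitch radius r_p = m·N/2 = 2.543·70/2 = 89.005000
base radius r_b = r_p·cos α = 89.005000·cos 15.602° = 85.725449
roll angle φ = 23.716° = 0.41392229 rad
x = r_b·(cos φ + φ·sin φ) = 92.757618
y = r_b·(sin φ − φ·cos φ) = 1.991984

x=92.757618 y=1.991984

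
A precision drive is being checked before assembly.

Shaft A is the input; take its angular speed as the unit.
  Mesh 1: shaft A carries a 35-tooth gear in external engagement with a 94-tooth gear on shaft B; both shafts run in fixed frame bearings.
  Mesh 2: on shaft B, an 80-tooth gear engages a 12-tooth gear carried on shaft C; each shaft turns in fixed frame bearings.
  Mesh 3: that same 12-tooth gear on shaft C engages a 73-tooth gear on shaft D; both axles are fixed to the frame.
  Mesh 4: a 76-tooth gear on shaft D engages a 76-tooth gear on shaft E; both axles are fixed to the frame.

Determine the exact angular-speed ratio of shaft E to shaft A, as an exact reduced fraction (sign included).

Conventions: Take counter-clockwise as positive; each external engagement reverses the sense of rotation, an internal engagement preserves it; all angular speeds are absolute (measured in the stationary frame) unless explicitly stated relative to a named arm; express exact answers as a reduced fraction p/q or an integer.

1400/3431

class = fixed-axis compound train [4 meshes; 4 ratios multiply, 4 sense flips]
mesh 1 [35T→94T]: running ratio 35/94, sense −
mesh 2 [80T→12T]: running ratio 350/141, sense +
mesh 3 [12T→73T]: running ratio 1400/3431, sense −
mesh 4 [76T→76T]: running ratio 1400/3431, sense +
ω_out/ω_in = 1400/3431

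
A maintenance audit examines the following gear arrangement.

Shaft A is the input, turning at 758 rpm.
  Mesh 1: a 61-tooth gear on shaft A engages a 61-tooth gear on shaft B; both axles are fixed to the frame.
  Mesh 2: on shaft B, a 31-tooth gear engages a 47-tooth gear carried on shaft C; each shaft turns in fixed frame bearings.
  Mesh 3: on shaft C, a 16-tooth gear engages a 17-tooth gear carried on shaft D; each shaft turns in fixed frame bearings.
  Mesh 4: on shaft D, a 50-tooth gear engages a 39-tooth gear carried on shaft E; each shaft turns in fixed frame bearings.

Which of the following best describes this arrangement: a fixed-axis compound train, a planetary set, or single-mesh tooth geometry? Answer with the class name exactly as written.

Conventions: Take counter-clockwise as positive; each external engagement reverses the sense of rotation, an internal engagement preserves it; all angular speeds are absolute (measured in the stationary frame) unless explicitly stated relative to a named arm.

fixed-axis compound train

recognized (5 fixed axles, 4 meshes): fixed-axis compound train
classification: fixed-axis compound train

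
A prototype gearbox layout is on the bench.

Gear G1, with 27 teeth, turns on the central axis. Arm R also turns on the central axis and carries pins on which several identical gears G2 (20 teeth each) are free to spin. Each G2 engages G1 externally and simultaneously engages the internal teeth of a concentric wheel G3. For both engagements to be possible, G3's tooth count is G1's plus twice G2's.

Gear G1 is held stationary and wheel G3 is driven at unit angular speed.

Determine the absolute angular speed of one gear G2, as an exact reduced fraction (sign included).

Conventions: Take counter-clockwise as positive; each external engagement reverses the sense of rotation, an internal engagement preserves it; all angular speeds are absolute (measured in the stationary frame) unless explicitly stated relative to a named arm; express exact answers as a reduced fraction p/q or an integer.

67/40

class = planetary set [G3 = 27+2·20 = 67; Willis about the carrier]
ring teeth: 27 + 2·20 = 67
27(ω_sun−ω_arm) = −67(ω_ring−ω_arm),  ω_sun = 0, ω_ring = 1
27(0−ω_arm) = −67(1−ω_arm)  ⇒  94·ω_arm = 67  ⇒  ω_arm = 67/94
sun–planet mesh: 27·(0−67/94) = −20·(ω_p−ω_arm)  ⇒  ω_p−ω_arm = 1809/1880
ω_p = 67/94 + 1809/1880 = 67/40
exact speed ratio = 67/40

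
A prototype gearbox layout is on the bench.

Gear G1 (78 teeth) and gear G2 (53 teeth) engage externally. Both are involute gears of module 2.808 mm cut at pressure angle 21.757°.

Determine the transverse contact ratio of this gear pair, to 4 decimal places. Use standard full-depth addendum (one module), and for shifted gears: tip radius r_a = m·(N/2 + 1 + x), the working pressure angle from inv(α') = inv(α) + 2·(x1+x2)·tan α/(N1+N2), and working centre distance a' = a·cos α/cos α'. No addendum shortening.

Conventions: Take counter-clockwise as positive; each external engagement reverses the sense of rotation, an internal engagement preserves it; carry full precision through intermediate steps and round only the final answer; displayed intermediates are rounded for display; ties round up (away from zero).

class = single-mesh tooth geometry [involute pair 78T × 53T, m = 2.808]
base radii: r_b1 = 101.710833, r_b2 = 69.111207
tip radii: r_a1 = 112.320000, r_a2 = 77.220000
no profile shift: α' = α, a' = a
action lengths: √(r_a1²−r_b1²) = 47.651745, √(r_a2²−r_b2²) = 34.446617
base pitch p_b = π·m·cos α = 8.193180
CR = (47.651745 + 34.446617 − 183.924000·sin 21.75700°)/8.193180 = 1.699351
contact ratio ≈ 1.6994

1.6994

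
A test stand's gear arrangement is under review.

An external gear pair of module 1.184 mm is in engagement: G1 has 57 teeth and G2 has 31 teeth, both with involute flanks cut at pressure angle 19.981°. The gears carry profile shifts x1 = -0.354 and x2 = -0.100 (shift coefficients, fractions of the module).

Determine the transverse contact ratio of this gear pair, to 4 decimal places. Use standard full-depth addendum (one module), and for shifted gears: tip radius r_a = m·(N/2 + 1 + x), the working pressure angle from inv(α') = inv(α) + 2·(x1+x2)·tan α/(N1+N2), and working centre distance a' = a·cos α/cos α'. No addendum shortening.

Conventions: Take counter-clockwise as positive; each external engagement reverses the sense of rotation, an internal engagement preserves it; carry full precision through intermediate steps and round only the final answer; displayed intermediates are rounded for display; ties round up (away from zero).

1.8430

recognized (one external pair, fixed centres): single-mesh tooth geometry, m = 1.184, N1 = 57, N2 = 31
base radii: r_b1 = 31.712813, r_b2 = 17.247319
tip radii: r_a1 = 34.508864, r_a2 = 19.417600
inv(α') = inv(19.981°) + 2·(-0.354-0.100)·tan α/(57+31) = 0.01110886  ⇒  α' = 18.18701°
a' = a·cos α / cos α' = 52.0960·cos 19.981°/cos 18.18701° = 51.534659
action lengths: √(r_a1²−r_b1²) = 13.607321, √(r_a2²−r_b2²) = 8.920379
base pitch p_b = π·m·cos α = 3.495745
CR = (13.607321 + 8.920379 − 51.534659·sin 18.18701°)/3.495745 = 1.843019
contact ratio ≈ 1.8430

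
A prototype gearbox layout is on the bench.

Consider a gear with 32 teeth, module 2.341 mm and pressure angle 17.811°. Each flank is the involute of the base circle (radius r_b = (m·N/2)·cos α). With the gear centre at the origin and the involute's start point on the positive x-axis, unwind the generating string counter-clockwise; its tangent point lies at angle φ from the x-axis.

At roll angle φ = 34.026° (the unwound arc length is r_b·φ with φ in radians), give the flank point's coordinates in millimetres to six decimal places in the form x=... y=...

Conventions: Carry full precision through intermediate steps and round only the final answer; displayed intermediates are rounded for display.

x=41.405445 y=2.402922

recognized (one wheel, involute flank): single-mesh tooth geometry, m = 2.341, N = 32
pitch radius r_p = m·N/2 = 2.341·32/2 = 37.456000
base radius r_b = r_p·cos α = 37.456000·cos 17.811° = 35.660760
roll angle φ = 34.026° = 0.59386573 rad
x = r_b·(cos φ + φ·sin φ) = 41.405445
y = r_b·(sin φ − φ·cos φ) = 2.402922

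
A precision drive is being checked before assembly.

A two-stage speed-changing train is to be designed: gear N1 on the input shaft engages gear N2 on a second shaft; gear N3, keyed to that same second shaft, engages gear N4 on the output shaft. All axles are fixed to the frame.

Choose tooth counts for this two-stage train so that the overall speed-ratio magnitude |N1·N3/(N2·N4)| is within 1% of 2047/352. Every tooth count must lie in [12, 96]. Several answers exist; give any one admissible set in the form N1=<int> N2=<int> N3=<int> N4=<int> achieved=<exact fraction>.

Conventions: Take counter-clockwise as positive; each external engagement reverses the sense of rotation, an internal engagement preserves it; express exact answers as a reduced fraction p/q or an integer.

class = fixed-axis compound train [2-stage, 2047/352 wanted]
target = 2047/352 in lowest terms: an exact hit needs N1·N3 = k·2047 and N2·N4 = k·352 for one integer k, every count in [12, 96]; additionally prefer no 1:1 stage (N1 ≠ N2, N3 ≠ N4)
k = 1: N1·N3 = 2047 = 23·89, N2·N4 = 352 = 16·22
achieved = 23·89/(16·22) = 2047/352; |achieved − target| = 0 ≤ 2047/35200 ✓

N1=23 N2=16 N3=89 N4=22 achieved=2047/352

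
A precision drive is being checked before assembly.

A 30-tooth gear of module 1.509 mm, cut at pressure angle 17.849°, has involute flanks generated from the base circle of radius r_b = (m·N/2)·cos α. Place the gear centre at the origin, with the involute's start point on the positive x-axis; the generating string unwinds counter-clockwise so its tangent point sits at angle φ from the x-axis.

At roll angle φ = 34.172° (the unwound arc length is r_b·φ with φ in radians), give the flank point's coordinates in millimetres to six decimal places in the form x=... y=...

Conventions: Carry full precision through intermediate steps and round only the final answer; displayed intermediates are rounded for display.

recognized (one wheel, involute flank): single-mesh tooth geometry, m = 1.509, N = 30
pitch radius r_p = m·N/2 = 1.509·30/2 = 22.635000
base radius r_b = r_p·cos α = 22.635000·cos 17.849° = 21.545523
roll angle φ = 34.172° = 0.59641391 rad
x = r_b·(cos φ + φ·sin φ) = 25.043405
y = r_b·(sin φ − φ·cos φ) = 1.470116

x=25.043405 y=1.470116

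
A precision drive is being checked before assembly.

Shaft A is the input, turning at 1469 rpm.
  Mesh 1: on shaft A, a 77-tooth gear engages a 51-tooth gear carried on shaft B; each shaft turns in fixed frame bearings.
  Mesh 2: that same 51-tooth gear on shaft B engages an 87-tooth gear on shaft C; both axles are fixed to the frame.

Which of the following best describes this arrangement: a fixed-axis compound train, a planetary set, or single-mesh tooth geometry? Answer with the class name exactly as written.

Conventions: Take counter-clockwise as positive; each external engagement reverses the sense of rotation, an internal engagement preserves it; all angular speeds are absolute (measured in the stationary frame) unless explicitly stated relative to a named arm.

fixed-axis compound train

topology: fixed-axis compound train — 2 meshes, A→C
classification: fixed-axis compound train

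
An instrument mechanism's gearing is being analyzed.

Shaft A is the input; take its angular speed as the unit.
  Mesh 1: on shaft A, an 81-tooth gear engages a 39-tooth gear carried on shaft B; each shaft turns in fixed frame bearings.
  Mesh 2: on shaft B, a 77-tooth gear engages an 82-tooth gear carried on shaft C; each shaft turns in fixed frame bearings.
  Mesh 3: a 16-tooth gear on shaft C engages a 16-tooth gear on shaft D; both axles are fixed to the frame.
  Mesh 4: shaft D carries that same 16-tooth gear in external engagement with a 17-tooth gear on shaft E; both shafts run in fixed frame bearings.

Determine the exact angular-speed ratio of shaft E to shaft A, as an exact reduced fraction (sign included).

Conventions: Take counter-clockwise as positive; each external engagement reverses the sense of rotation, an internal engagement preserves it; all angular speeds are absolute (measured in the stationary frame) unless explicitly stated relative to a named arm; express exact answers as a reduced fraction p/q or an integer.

16632/9061

class = fixed-axis compound train [4 meshes; 4 ratios multiply, 4 sense flips]
mesh 1 [81T→39T]: running ratio 27/13, sense −
mesh 2 [77T→82T]: running ratio 2079/1066, sense +
mesh 3 [16T→16T]: running ratio 2079/1066, sense −
mesh 4 [16T→17T]: running ratio 16632/9061, sense +
ω_out/ω_in = 16632/9061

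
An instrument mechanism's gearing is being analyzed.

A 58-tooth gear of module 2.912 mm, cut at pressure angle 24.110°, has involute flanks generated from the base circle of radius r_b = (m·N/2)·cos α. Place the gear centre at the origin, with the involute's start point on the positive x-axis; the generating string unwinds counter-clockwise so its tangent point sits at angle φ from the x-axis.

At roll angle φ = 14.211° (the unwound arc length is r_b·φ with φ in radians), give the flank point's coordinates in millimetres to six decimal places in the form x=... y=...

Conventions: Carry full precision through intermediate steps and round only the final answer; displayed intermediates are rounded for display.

x=79.415606 y=0.389635

recognized (one wheel, involute flank): single-mesh tooth geometry, m = 2.912, N = 58
pitch radius r_p = m·N/2 = 2.912·58/2 = 84.448000
base radius r_b = r_p·cos α = 84.448000·cos 24.110° = 77.081001
roll angle φ = 14.211° = 0.24802874 rad
x = r_b·(cos φ + φ·sin φ) = 79.415606
y = r_b·(sin φ − φ·cos φ) = 0.389635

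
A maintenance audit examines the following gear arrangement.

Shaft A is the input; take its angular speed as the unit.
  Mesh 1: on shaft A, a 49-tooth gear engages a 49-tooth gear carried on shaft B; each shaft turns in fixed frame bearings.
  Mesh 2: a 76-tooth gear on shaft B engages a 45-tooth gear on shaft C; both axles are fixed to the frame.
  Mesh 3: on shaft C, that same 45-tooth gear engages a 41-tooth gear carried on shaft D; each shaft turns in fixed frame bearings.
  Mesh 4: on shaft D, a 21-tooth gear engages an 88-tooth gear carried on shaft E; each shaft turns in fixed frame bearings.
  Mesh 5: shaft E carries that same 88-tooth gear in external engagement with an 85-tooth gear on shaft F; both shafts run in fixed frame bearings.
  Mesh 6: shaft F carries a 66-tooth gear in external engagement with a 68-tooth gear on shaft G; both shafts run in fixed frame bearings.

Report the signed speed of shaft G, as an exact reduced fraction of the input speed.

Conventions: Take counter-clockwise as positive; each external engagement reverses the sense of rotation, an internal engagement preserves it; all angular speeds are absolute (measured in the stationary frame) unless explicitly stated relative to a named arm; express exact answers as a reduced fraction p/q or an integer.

26334/59245

6-mesh fixed-axis compound train (all bearings frame-fixed)
mesh 1 [49T→49T]: |ω|/ω_in = 1×49/49 = 1, sense flips to −
mesh 2 [76T→45T]: |ω|/ω_in = 1×76/45 = 76/45, sense flips to +
mesh 3 [45T→41T]: |ω|/ω_in = (76/45)×45/41 = 76/41, sense flips to −
mesh 4 [21T→88T]: |ω|/ω_in = (76/41)×21/88 = 399/902, sense flips to +
mesh 5 [88T→85T]: |ω|/ω_in = (399/902)×88/85 = 1596/3485, sense flips to −
mesh 6 [66T→68T]: |ω|/ω_in = (1596/3485)×66/68 = 26334/59245, sense flips to +
signed output speed (× input speed) = 26334/59245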